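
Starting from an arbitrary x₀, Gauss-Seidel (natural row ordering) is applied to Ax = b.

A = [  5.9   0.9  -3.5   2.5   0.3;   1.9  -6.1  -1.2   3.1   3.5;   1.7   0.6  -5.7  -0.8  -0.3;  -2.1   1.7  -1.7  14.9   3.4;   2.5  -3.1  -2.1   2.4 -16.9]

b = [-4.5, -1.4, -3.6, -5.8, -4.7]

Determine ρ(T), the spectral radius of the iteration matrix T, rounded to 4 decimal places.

A = D + L + U where D = diag(5.9, -6.1, -5.7, 14.9, -16.9).
T_GS = -(D+L)⁻¹U: row 0 first, T[0,3] = -(2.5)/(5.9) = -0.4237; later rows by forward substitution.
  T[0,:] = [+0.0000, -0.1525, +0.5932, -0.4237, -0.0508]
  T[1,:] = [+0.0000, -0.0475, -0.0119, +0.3762, +0.5579]
  T[2,:] = [+0.0000, -0.0505, +0.1757, -0.2271, -0.0091]
  T[3,:] = [+0.0000, -0.0218, +0.1050, -0.1286, -0.3000]
  T[4,:] = [+0.0000, -0.0107, +0.0830, -0.1217, -0.1513]
moduli |λ_i(T)| = 0.2523, 0.1205, 0.0684, 0.0684, 0.0000.
ρ(T) = max|λ| = 0.2523; 0.2523 < 1 ⇒ converges.

0.2523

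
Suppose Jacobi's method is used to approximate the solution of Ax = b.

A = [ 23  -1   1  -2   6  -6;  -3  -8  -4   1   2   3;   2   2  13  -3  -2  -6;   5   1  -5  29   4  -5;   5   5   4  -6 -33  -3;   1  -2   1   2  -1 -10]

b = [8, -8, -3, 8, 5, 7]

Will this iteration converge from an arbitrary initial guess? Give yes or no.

Diagonal D = diag(23, -8, 13, 29, -33, -10); L, U strict lower/upper.
T_J = -D⁻¹(L+U): T[0,3] = -(-2)/(23) = +0.0870; T[0,0] = 0.
  T[0,:] = [+0.0000 +0.0435 -0.0435 +0.0870 -0.2609 +0.2609]
  T[1,:] = [-0.3750 +0.0000 -0.5000 +0.1250 +0.2500 +0.3750]
  T[2,:] = [-0.1538 -0.1538 +0.0000 +0.2308 +0.1538 +0.4615]
  T[3,:] = [-0.1724 -0.0345 +0.1724 +0.0000 -0.1379 +0.1724]
  T[4,:] = [+0.1515 +0.1515 +0.1212 -0.1818 +0.0000 -0.0909]
  T[5,:] = [+0.1000 -0.2000 +0.1000 +0.2000 -0.1000 +0.0000]
moduli |λ_i(T)| = 0.5066, 0.3905, 0.3905, 0.2021, 0.2021, 0.0285.
spectral radius ρ = 0.5066; 0.5066 < 1 ⇒ converges.

yes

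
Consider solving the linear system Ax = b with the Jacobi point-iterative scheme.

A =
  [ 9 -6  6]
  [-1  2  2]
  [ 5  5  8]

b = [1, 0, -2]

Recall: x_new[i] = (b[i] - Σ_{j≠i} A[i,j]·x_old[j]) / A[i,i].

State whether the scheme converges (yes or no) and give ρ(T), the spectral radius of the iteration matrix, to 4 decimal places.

Diagonal D = diag(9, 2, 8); L, U strict lower/upper.
Jacobi: T = -D⁻¹(L+U), T[2,1] = -(5)/(8) = -0.6250; T[2,2] = 0.
  T[0,:] = [+0.0000  +0.6667  -0.6667]
  T[1,:] = [+0.5000  +0.0000  -1.0000]
  T[2,:] = [-0.6250  -0.6250  +0.0000]
|λ(T)| sorted: 1.3551, 0.6791, 0.6791.
spectral radius ρ = 1.3551; 1.3551 > 1: divergent.

no, ρ = 1.3551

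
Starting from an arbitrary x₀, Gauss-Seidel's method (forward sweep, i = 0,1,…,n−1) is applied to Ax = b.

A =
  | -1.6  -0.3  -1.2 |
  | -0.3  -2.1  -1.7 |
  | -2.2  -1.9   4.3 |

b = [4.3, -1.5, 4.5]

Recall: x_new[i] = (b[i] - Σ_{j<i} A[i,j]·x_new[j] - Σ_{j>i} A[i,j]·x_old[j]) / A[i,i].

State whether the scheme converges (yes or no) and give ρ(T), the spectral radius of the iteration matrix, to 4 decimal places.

Let D = diag(-1.6, -2.1, 4.3); L, U the strict triangles.
Gauss-Seidel: T = -(D+L)⁻¹U, row 0 first, T[0,2] = -(-1.2)/(-1.6) = -0.7500; later rows by forward substitution.
  T[0,:] = [+0.0000  -0.1875  -0.7500]
  T[1,:] = [+0.0000  +0.0268  -0.7024]
  T[2,:] = [+0.0000  -0.0841  -0.6941]
|roots of det(T-λI)|: 0.7684, 0.1011, 0.0000.
ρ = 0.7684; 0.7684 < 1: convergent.

yes, ρ = 0.7684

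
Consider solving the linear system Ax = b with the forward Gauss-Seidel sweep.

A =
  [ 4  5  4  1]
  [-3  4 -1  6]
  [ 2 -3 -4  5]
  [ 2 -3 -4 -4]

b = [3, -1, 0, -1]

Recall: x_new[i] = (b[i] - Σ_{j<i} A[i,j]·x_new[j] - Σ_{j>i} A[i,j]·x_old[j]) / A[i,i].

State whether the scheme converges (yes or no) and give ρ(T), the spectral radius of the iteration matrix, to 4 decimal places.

no, ρ = 1.2500

Diagonal D = diag(4, 4, -4, -4); L, U strict lower/upper.
GS T = -(D+L)⁻¹U: row 0 first, T[0,1] = -(5)/(4) = -1.2500; later rows by forward substitution.
  T[0,:] = [+0.0000  -1.2500  -1.0000  -0.2500]
  T[1,:] = [+0.0000  -0.9375  -0.5000  -1.6875]
  T[2,:] = [+0.0000  +0.0781  -0.1250  +2.3906]
  T[3,:] = [+0.0000  +0.0000  +0.0000  -1.2500]
moduli |λ_i(T)| = 1.2500, 0.8862, 0.1763, 0.0000.
spectral radius ρ = 1.2500; 1.2500 > 1, so it fails to converge.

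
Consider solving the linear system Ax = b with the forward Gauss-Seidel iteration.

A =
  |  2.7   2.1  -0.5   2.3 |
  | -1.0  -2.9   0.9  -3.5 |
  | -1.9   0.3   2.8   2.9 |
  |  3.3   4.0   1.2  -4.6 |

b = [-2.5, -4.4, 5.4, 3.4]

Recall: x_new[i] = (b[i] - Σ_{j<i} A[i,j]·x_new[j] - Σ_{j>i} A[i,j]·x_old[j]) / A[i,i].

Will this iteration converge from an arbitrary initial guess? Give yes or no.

Write A = D+L+U with D = diag(2.7, -2.9, 2.8, -4.6).
Gauss-Seidel: T = -(D+L)⁻¹U, row 0 first, T[0,1] = -(2.1)/(2.7) = -0.7778; later rows by forward substitution.
  T[0,:] = [+0.0000 -0.7778 +0.1852 -0.8519]
  T[1,:] = [+0.0000 +0.2682 +0.2465 -0.9132]
  T[2,:] = [+0.0000 -0.5565 +0.0993 -1.5159]
  T[3,:] = [+0.0000 -0.4699 +0.3731 -1.8006]
|eigenvalues of T|: 1.5895, 0.4231, 0.2667, 0.0000.
spectral radius ρ = 1.5895; 1.5895 > 1: divergent.

no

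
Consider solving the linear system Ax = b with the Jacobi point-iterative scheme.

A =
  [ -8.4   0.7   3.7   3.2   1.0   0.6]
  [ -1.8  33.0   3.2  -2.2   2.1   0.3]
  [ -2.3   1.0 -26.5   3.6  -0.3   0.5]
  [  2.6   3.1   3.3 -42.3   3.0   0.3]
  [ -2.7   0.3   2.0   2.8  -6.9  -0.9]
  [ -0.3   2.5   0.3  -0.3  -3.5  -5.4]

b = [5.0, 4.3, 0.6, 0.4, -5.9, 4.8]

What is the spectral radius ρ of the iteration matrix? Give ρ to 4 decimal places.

Diagonal D = diag(-8.4, 33, -26.5, -42.3, -6.9, -5.4); L, U strict lower/upper.
Jacobi T = -D⁻¹(L+U): T[3,2] = -(3.3)/(-42.3) = +0.0780; T[3,3] = 0.
  T[0,:] = [+0.0000  +0.0833  +0.4405  +0.3810  +0.1190  +0.0714]
  T[1,:] = [+0.0545  +0.0000  -0.0970  +0.0667  -0.0636  -0.0091]
  T[2,:] = [-0.0868  +0.0377  +0.0000  +0.1358  -0.0113  +0.0189]
  T[3,:] = [+0.0615  +0.0733  +0.0780  +0.0000  +0.0709  +0.0071]
  T[4,:] = [-0.3913  +0.0435  +0.2899  +0.4058  +0.0000  -0.1304]
  T[5,:] = [-0.0556  +0.4630  +0.0556  -0.0556  -0.6481  +0.0000]
|roots of det(T-λI)|: 0.3335, 0.2536, 0.2536, 0.2229, 0.1813, 0.1749.
ρ(T) = max|λ| = 0.3335; 0.3335 < 1: convergent.

0.3335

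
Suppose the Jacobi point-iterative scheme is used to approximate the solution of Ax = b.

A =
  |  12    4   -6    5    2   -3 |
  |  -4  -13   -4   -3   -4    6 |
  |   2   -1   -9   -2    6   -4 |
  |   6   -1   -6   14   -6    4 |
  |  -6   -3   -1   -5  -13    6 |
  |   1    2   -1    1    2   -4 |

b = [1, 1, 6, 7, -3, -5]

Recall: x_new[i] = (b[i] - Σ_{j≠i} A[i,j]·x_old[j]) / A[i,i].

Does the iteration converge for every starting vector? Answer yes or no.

Let D = diag(12, -13, -9, 14, -13, -4); L, U the strict triangles.
Jacobi: T = -D⁻¹(L+U), T[1,4] = -(-4)/(-13) = -0.3077; T[1,1] = 0.
  T[0,:] = [+0.0000  -0.3333  +0.5000  -0.4167  -0.1667  +0.2500]
  T[1,:] = [-0.3077  +0.0000  -0.3077  -0.2308  -0.3077  +0.4615]
  T[2,:] = [+0.2222  -0.1111  +0.0000  -0.2222  +0.6667  -0.4444]
  T[3,:] = [-0.4286  +0.0714  +0.4286  +0.0000  +0.4286  -0.2857]
  T[4,:] = [-0.4615  -0.2308  -0.0769  -0.3846  +0.0000  +0.4615]
  T[5,:] = [+0.2500  +0.5000  -0.2500  +0.2500  +0.5000  +0.0000]
|roots of det(T-λI)|: 1.1971, 0.6728, 0.5346, 0.5346, 0.4858, 0.2058.
spectral radius ρ = 1.1971; 1.1971 > 1, so it fails to converge.

no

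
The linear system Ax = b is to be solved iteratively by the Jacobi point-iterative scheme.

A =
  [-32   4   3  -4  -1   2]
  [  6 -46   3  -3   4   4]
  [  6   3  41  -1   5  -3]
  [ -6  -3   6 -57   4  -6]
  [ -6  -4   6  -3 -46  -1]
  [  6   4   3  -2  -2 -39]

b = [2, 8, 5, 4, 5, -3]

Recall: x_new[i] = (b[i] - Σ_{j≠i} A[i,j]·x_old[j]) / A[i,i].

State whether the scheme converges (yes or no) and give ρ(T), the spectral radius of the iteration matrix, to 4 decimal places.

Let D = diag(-32, -46, 41, -57, -46, -39); L, U the strict triangles.
Jacobi T = -D⁻¹(L+U): T[3,2] = -(6)/(-57) = +0.1053; T[3,3] = 0.
  T[0,:] = [+0.0000 +0.1250 +0.0938 -0.1250 -0.0312 +0.0625]
  T[1,:] = [+0.1304 +0.0000 +0.0652 -0.0652 +0.0870 +0.0870]
  T[2,:] = [-0.1463 -0.0732 +0.0000 +0.0244 -0.1220 +0.0732]
  T[3,:] = [-0.1053 -0.0526 +0.1053 +0.0000 +0.0702 -0.1053]
  T[4,:] = [-0.1304 -0.0870 +0.1304 -0.0652 +0.0000 -0.0217]
  T[5,:] = [+0.1538 +0.1026 +0.0769 -0.0513 -0.0513 +0.0000]
|roots of det(T-λI)|: 0.2920, 0.1864, 0.1864, 0.1309, 0.1309, 0.0384.
ρ(T) = max|λ| = 0.2920; 0.2920 < 1, so it converges for any x₀.

yes, ρ = 0.2920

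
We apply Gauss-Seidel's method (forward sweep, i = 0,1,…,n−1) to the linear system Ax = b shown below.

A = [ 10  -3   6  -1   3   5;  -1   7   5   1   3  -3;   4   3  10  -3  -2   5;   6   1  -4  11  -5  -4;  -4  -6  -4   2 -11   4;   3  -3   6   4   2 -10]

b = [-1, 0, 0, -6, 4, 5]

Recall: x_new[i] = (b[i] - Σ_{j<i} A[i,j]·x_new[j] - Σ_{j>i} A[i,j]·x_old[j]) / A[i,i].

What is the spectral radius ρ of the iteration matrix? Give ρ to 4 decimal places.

1.3255

Split A = D + L + U, D = diag(10, 7, 10, 11, -11, -10).
GS T = -(D+L)⁻¹U: row 0 first, T[0,5] = -(5)/(10) = -0.5000; later rows by forward substitution.
  T[0,:] = [+0.0000, +0.3000, -0.6000, +0.1000, -0.3000, -0.5000]
  T[1,:] = [+0.0000, +0.0429, -0.8000, -0.1286, -0.4714, +0.3571]
  T[2,:] = [+0.0000, -0.1329, +0.4800, +0.2986, +0.4614, -0.4071]
  T[3,:] = [+0.0000, -0.2158, +0.5745, +0.0657, +0.8288, +0.4558]
  T[4,:] = [+0.0000, -0.1234, +0.5845, -0.0629, +0.3491, +0.5816]
  T[5,:] = [+0.0000, -0.1136, +0.6947, +0.2614, +0.7296, -0.2028]
moduli |λ_i(T)| = 1.3255, 0.4769, 0.1866, 0.1866, 0.1449, 0.0000.
ρ = 1.3255; 1.3255 > 1 ⇒ diverges.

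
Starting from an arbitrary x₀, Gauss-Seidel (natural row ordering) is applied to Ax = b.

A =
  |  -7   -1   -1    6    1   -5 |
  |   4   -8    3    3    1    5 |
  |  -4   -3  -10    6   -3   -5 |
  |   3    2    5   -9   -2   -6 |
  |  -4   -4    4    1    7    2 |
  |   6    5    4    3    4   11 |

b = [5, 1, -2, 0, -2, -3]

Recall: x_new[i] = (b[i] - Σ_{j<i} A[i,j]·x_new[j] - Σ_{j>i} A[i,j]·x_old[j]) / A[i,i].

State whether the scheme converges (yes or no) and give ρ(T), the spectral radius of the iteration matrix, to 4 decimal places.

no, ρ = 1.6156

Let D = diag(-7, -8, -10, -9, 7, 11); L, U the strict triangles.
T_GS = -(D+L)⁻¹U: row 0 first, T[0,4] = -(1)/(-7) = +0.1429; later rows by forward substitution.
  T[0,:] = [+0.0000, -0.1429, -0.1429, +0.8571, +0.1429, -0.7143]
  T[1,:] = [+0.0000, -0.0714, +0.3036, +0.8036, +0.1964, +0.2679]
  T[2,:] = [+0.0000, +0.0786, -0.0339, +0.0161, -0.4161, -0.2946]
  T[3,:] = [+0.0000, -0.0198, +0.0010, +0.4732, -0.3621, -1.0089]
  T[4,:] = [+0.0000, -0.1645, +0.1111, +0.8722, +0.4834, -0.2283]
  T[5,:] = [+0.0000, +0.1471, -0.0884, -1.2849, -0.0929, +0.7332]
eigenvalue magnitudes: 1.6156, 0.4459, 0.4221, 0.0643, 0.0569, 0.0000.
ρ = 1.6156; 1.6156 > 1, so it fails to converge.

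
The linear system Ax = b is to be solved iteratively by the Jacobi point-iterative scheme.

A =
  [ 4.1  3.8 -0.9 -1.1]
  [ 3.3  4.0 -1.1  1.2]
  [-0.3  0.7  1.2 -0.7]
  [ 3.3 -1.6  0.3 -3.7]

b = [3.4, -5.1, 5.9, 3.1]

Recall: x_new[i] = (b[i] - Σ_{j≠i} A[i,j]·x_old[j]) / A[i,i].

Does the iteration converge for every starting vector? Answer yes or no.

A = D + L + U where D = diag(4.1, 4, 1.2, -3.7).
Jacobi T = -D⁻¹(L+U): T[3,2] = -(0.3)/(-3.7) = +0.0811; T[3,3] = 0.
  T[0,:] = [+0.0000, -0.9268, +0.2195, +0.2683]
  T[1,:] = [-0.8250, +0.0000, +0.2750, -0.3000]
  T[2,:] = [+0.2500, -0.5833, +0.0000, +0.5833]
  T[3,:] = [+0.8919, -0.4324, +0.0811, +0.0000]
|roots of det(T-λI)|: 1.1910, 0.6775, 0.6775, 0.0904.
spectral radius ρ = 1.1910; 1.1910 > 1: divergent.

no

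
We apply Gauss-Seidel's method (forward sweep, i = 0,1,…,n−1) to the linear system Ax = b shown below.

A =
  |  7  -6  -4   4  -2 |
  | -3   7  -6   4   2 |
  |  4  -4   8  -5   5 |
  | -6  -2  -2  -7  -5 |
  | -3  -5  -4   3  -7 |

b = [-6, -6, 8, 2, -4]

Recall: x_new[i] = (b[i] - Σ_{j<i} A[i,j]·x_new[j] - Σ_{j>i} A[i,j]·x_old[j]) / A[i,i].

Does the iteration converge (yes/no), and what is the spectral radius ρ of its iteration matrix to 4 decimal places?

A = D + L + U where D = diag(7, 7, 8, -7, -7).
T_GS = -(D+L)⁻¹U: row 0 first, T[0,4] = -(-2)/(7) = +0.2857; later rows by forward substitution.
  T[0,:] = [+0.0000  +0.8571  +0.5714  -0.5714  +0.2857]
  T[1,:] = [+0.0000  +0.3673  +1.1020  -0.8163  -0.1633]
  T[2,:] = [+0.0000  -0.2449  +0.2653  +0.5026  -0.8495]
  T[3,:] = [+0.0000  -0.7697  -0.8805  +0.5794  -0.6698]
  T[4,:] = [+0.0000  -0.8197  -1.5610  +0.7892  +0.1925]
|roots of det(T-λI)|: 1.5924, 0.4767, 0.4767, 0.3885, 0.0000.
spectral radius ρ = 1.5924; 1.5924 > 1, so it fails to converge.

no, ρ = 1.5924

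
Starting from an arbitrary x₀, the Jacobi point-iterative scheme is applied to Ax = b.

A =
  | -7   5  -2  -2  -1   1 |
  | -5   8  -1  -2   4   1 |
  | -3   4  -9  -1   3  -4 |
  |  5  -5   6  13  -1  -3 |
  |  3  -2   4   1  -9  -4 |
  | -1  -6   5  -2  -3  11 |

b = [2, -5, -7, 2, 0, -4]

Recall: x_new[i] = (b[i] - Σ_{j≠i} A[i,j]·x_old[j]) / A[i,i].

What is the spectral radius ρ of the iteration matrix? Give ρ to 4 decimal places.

Diagonal D = diag(-7, 8, -9, 13, -9, 11); L, U strict lower/upper.
Jacobi T = -D⁻¹(L+U): T[3,0] = -(5)/(13) = -0.3846; T[3,3] = 0.
  T[0,:] = [+0.0000 +0.7143 -0.2857 -0.2857 -0.1429 +0.1429]
  T[1,:] = [+0.6250 +0.0000 +0.1250 +0.2500 -0.5000 -0.1250]
  T[2,:] = [-0.3333 +0.4444 +0.0000 -0.1111 +0.3333 -0.4444]
  T[3,:] = [-0.3846 +0.3846 -0.4615 +0.0000 +0.0769 +0.2308]
  T[4,:] = [+0.3333 -0.2222 +0.4444 +0.1111 +0.0000 -0.4444]
  T[5,:] = [+0.0909 +0.5455 -0.4545 +0.1818 +0.2727 +0.0000]
|roots of det(T-λI)|: 1.2028, 0.9017, 0.2250, 0.2082, 0.2082, 0.1323.
ρ = 1.2028; 1.2028 > 1, so it fails to converge.

1.2028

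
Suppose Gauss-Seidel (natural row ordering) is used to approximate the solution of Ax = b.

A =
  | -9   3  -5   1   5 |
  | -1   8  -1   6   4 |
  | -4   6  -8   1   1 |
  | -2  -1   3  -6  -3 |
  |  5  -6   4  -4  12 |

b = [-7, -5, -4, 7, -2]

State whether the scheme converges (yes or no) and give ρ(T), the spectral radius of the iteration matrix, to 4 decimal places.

Let D = diag(-9, 8, -8, -6, 12); L, U the strict triangles.
GS T = -(D+L)⁻¹U: row 0 first, T[0,3] = -(1)/(-9) = +0.1111; later rows by forward substitution.
  T[0,:] = [+0.0000, +0.3333, -0.5556, +0.1111, +0.5556]
  T[1,:] = [+0.0000, +0.0417, +0.0556, -0.7361, -0.4306]
  T[2,:] = [+0.0000, -0.1354, +0.3194, -0.4826, -0.4757]
  T[3,:] = [+0.0000, -0.1858, +0.3356, -0.1557, -0.8513]
  T[4,:] = [+0.0000, -0.1348, +0.2647, -0.3054, -0.5720]
|λ(T)| sorted: 0.8242, 0.2442, 0.1843, 0.0293, 0.0000.
spectral radius ρ = 0.8242; 0.8242 < 1, so it converges for any x₀.

yes, ρ = 0.8242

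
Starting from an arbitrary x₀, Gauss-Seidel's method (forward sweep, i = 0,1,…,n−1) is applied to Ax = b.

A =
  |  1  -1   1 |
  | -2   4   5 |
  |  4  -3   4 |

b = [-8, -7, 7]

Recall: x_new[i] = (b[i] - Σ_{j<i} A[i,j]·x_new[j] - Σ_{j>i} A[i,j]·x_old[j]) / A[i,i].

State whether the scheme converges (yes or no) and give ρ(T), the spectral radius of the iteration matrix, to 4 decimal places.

Split A = D + L + U, D = diag(1, 4, 4).
GS T = -(D+L)⁻¹U: row 0 first, T[0,1] = -(-1)/(1) = +1.0000; later rows by forward substitution.
  T[0,:] = [+0.0000  +1.0000  -1.0000]
  T[1,:] = [+0.0000  +0.5000  -1.7500]
  T[2,:] = [+0.0000  -0.6250  -0.3125]
eigenvalue magnitudes: 1.2157, 1.0282, 0.0000.
ρ(T) = max|λ| = 1.2157; 1.2157 > 1 ⇒ diverges.

no, ρ = 1.2157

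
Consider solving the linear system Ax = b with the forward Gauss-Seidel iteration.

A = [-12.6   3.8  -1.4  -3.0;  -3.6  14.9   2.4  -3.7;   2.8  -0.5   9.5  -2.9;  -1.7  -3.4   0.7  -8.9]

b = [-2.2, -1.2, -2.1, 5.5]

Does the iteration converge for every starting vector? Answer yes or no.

Split A = D + L + U, D = diag(-12.6, 14.9, 9.5, -8.9).
Gauss-Seidel: T = -(D+L)⁻¹U, row 0 first, T[0,3] = -(-3)/(-12.6) = -0.2381; later rows by forward substitution.
  T[0,:] = [+0.0000 +0.3016 -0.1111 -0.2381]
  T[1,:] = [+0.0000 +0.0729 -0.1879 +0.1908]
  T[2,:] = [+0.0000 -0.0851 +0.0229 +0.3855]
  T[3,:] = [+0.0000 -0.0921 +0.0948 +0.0029]
moduli |λ_i(T)| = 0.2642, 0.1035, 0.1035, 0.0000.
spectral radius ρ = 0.2642; 0.2642 < 1, so it converges for any x₀.

yes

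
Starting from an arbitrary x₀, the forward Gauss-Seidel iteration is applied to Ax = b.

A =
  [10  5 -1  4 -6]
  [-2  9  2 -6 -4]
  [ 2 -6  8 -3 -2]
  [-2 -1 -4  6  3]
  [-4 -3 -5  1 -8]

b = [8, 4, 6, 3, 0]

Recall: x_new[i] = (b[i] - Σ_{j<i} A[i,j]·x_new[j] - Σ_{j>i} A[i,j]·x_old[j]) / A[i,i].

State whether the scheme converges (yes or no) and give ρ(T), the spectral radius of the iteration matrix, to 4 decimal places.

yes, ρ = 0.9397

Split A = D + L + U, D = diag(10, 9, 8, 6, -8).
T_GS = -(D+L)⁻¹U: row 0 first, T[0,2] = -(-1)/(10) = +0.1000; later rows by forward substitution.
  T[0,:] = [+0.0000  -0.5000  +0.1000  -0.4000  +0.6000]
  T[1,:] = [+0.0000  -0.1111  -0.2000  +0.5778  +0.5778]
  T[2,:] = [+0.0000  +0.0417  -0.1750  +0.9083  +0.5333]
  T[3,:] = [+0.0000  -0.1574  -0.1167  +0.5685  +0.1519]
  T[4,:] = [+0.0000  +0.2459  +0.1198  -0.5133  -0.8310]
|λ(T)| sorted: 0.9397, 0.2922, 0.1948, 0.1948, 0.0000.
ρ = 0.9397; 0.9397 < 1 ⇒ converges.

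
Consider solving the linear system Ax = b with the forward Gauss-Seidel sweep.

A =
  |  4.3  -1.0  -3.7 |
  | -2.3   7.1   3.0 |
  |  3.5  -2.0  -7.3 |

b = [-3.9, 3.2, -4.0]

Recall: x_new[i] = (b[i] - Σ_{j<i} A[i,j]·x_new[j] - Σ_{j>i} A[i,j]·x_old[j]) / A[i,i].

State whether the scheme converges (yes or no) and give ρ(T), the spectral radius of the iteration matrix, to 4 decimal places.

Diagonal D = diag(4.3, 7.1, -7.3); L, U strict lower/upper.
GS T = -(D+L)⁻¹U: row 0 first, T[0,2] = -(-3.7)/(4.3) = +0.8605; later rows by forward substitution.
  T[0,:] = [+0.0000 +0.2326 +0.8605]
  T[1,:] = [+0.0000 +0.0753 -0.1438]
  T[2,:] = [+0.0000 +0.0909 +0.4519]
|roots of det(T-λI)|: 0.4133, 0.1140, 0.0000.
ρ(T) = max|λ| = 0.4133; 0.4133 < 1: convergent.

yes, ρ = 0.4133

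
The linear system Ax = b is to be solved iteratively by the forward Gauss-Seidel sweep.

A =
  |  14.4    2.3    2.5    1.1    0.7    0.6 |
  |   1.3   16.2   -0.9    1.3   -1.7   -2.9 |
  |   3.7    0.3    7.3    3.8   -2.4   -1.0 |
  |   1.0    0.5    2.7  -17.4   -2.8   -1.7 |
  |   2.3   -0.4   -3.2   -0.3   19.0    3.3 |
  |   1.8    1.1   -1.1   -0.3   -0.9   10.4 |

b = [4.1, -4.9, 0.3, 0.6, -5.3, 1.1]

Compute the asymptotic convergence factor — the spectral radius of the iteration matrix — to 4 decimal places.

A = D + L + U where D = diag(14.4, 16.2, 7.3, -17.4, 19, 10.4).
Gauss-Seidel: T = -(D+L)⁻¹U, row 0 first, T[0,2] = -(2.5)/(14.4) = -0.1736; later rows by forward substitution.
  T[0,:] = [+0.0000 -0.1597 -0.1736 -0.0764 -0.0486 -0.0417]
  T[1,:] = [+0.0000 +0.0128 +0.0695 -0.0741 +0.1088 +0.1824]
  T[2,:] = [+0.0000 +0.0804 +0.0851 -0.4788 +0.3489 +0.1506]
  T[3,:] = [+0.0000 +0.0037 +0.0052 -0.0808 -0.1064 -0.0715]
  T[4,:] = [+0.0000 +0.0332 +0.0369 -0.0742 +0.0653 -0.1406]
  T[5,:] = [+0.0000 +0.0378 +0.0350 -0.0383 +0.0364 -0.0104]
moduli |λ_i(T)| = 0.2533, 0.1233, 0.1233, 0.0943, 0.0615, 0.0000.
ρ(T) = max|λ| = 0.2533; 0.2533 < 1, so it converges for any x₀.

0.2533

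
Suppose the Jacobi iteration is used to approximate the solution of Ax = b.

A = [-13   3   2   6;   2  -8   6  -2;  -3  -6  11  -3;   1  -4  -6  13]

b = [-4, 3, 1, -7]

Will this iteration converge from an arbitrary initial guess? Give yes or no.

Let D = diag(-13, -8, 11, 13); L, U the strict triangles.
Jacobi: T = -D⁻¹(L+U), T[1,2] = -(6)/(-8) = +0.7500; T[1,1] = 0.
  T[0,:] = [+0.0000  +0.2308  +0.1538  +0.4615]
  T[1,:] = [+0.2500  +0.0000  +0.7500  -0.2500]
  T[2,:] = [+0.2727  +0.5455  +0.0000  +0.2727]
  T[3,:] = [-0.0769  +0.3077  +0.4615  +0.0000]
moduli |λ_i(T)| = 0.8864, 0.6478, 0.3300, 0.3300.
spectral radius ρ = 0.8864; 0.8864 < 1, so it converges for any x₀.

yes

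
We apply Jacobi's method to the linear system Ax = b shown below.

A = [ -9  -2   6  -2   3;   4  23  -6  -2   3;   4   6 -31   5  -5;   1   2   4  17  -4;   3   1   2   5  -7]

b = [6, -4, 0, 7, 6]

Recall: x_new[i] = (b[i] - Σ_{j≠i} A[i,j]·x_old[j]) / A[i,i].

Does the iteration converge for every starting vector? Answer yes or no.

Let D = diag(-9, 23, -31, 17, -7); L, U the strict triangles.
Jacobi T = -D⁻¹(L+U): T[0,4] = -(3)/(-9) = +0.3333; T[0,0] = 0.
  T[0,:] = [+0.0000  -0.2222  +0.6667  -0.2222  +0.3333]
  T[1,:] = [-0.1739  +0.0000  +0.2609  +0.0870  -0.1304]
  T[2,:] = [+0.1290  +0.1935  +0.0000  +0.1613  -0.1613]
  T[3,:] = [-0.0588  -0.1176  -0.2353  +0.0000  +0.2353]
  T[4,:] = [+0.4286  +0.1429  +0.2857  +0.7143  +0.0000]
|λ(T)| sorted: 0.6754, 0.4799, 0.2316, 0.2316, 0.1974.
spectral radius ρ = 0.6754; 0.6754 < 1, so it converges for any x₀.

yes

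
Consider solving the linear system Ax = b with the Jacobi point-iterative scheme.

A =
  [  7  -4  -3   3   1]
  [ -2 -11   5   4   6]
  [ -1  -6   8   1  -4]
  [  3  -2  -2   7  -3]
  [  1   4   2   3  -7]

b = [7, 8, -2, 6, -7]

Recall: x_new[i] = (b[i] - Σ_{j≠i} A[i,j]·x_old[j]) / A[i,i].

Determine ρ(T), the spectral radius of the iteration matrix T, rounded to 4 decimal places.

1.1944

A = D + L + U where D = diag(7, -11, 8, 7, -7).
Jacobi T = -D⁻¹(L+U): T[1,2] = -(5)/(-11) = +0.4545; T[1,1] = 0.
  T[0,:] = [+0.0000  +0.5714  +0.4286  -0.4286  -0.1429]
  T[1,:] = [-0.1818  +0.0000  +0.4545  +0.3636  +0.5455]
  T[2,:] = [+0.1250  +0.7500  +0.0000  -0.1250  +0.5000]
  T[3,:] = [-0.4286  +0.2857  +0.2857  +0.0000  +0.4286]
  T[4,:] = [+0.1429  +0.5714  +0.2857  +0.4286  +0.0000]
moduli |λ_i(T)| = 1.1944, 0.5827, 0.5827, 0.5716, 0.4139.
ρ(T) = max|λ| = 1.1944; 1.1944 > 1 ⇒ diverges.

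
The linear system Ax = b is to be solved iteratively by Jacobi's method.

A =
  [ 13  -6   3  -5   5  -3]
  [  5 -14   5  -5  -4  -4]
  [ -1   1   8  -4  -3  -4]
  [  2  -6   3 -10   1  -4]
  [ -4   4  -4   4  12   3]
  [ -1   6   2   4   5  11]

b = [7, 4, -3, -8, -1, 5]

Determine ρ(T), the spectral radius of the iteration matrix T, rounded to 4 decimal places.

1.3570

Split A = D + L + U, D = diag(13, -14, 8, -10, 12, 11).
T_J = -D⁻¹(L+U): T[5,0] = -(-1)/(11) = +0.0909; T[5,5] = 0.
  T[0,:] = [+0.0000  +0.4615  -0.2308  +0.3846  -0.3846  +0.2308]
  T[1,:] = [+0.3571  +0.0000  +0.3571  -0.3571  -0.2857  -0.2857]
  T[2,:] = [+0.1250  -0.1250  +0.0000  +0.5000  +0.3750  +0.5000]
  T[3,:] = [+0.2000  -0.6000  +0.3000  +0.0000  +0.1000  -0.4000]
  T[4,:] = [+0.3333  -0.3333  +0.3333  -0.3333  +0.0000  -0.2500]
  T[5,:] = [+0.0909  -0.5455  -0.1818  -0.3636  -0.4545  +0.0000]
|λ(T)| sorted: 1.3570, 0.5095, 0.5095, 0.4210, 0.4210, 0.0695.
spectral radius ρ = 1.3570; 1.3570 > 1: divergent.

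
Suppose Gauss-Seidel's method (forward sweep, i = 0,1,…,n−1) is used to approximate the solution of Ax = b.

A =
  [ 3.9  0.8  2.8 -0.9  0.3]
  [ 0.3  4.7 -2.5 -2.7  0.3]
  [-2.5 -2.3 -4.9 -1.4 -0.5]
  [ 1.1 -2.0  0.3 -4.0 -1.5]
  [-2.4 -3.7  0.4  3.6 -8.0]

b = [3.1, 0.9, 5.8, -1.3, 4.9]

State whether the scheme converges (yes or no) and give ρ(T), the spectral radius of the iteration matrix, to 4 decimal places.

yes, ρ = 0.9200

Diagonal D = diag(3.9, 4.7, -4.9, -4, -8); L, U strict lower/upper.
Gauss-Seidel: T = -(D+L)⁻¹U, row 0 first, T[0,2] = -(2.8)/(3.9) = -0.7179; later rows by forward substitution.
  T[0,:] = [+0.0000, -0.2051, -0.7179, +0.2308, -0.0769]
  T[1,:] = [+0.0000, +0.0131, +0.5777, +0.5597, -0.0589]
  T[2,:] = [+0.0000, +0.0985, +0.0951, -0.6662, -0.0351]
  T[3,:] = [+0.0000, -0.0556, -0.4792, -0.2664, -0.3693]
  T[4,:] = [+0.0000, +0.0354, -0.2627, -0.4813, -0.1176]
moduli |λ_i(T)| = 0.9200, 0.5604, 0.0825, 0.0825, 0.0000.
ρ = 0.9200; 0.9200 < 1 ⇒ converges.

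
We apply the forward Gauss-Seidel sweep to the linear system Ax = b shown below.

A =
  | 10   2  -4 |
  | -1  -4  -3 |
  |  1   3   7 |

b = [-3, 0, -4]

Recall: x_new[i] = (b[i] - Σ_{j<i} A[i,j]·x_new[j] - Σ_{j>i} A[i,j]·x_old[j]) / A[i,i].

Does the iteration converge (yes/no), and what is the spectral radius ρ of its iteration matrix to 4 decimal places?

Let D = diag(10, -4, 7); L, U the strict triangles.
T_GS = -(D+L)⁻¹U: row 0 first, T[0,2] = -(-4)/(10) = +0.4000; later rows by forward substitution.
  T[0,:] = [+0.0000 -0.2000 +0.4000]
  T[1,:] = [+0.0000 +0.0500 -0.8500]
  T[2,:] = [+0.0000 +0.0071 +0.3071]
|roots of det(T-λI)|: 0.2808, 0.0763, 0.0000.
ρ(T) = max|λ| = 0.2808; 0.2808 < 1: convergent.

yes, ρ = 0.2808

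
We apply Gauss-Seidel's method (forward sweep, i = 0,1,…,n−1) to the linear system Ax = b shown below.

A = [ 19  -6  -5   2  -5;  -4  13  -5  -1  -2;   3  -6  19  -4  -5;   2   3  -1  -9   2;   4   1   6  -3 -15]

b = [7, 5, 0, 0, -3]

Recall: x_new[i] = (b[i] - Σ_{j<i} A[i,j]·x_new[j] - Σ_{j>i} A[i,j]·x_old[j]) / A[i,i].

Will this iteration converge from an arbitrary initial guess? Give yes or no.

yes

Let D = diag(19, 13, 19, -9, -15); L, U the strict triangles.
Gauss-Seidel: T = -(D+L)⁻¹U, row 0 first, T[0,2] = -(-5)/(19) = +0.2632; later rows by forward substitution.
  T[0,:] = [+0.0000  +0.3158  +0.2632  -0.1053  +0.2632]
  T[1,:] = [+0.0000  +0.0972  +0.4656  +0.0445  +0.2348]
  T[2,:] = [+0.0000  -0.0192  +0.1055  +0.2412  +0.2958]
  T[3,:] = [+0.0000  +0.1047  +0.2020  -0.0353  +0.3261]
  T[4,:] = [+0.0000  +0.0621  +0.1030  +0.0785  +0.1389]
|λ(T)| sorted: 0.5358, 0.1463, 0.1463, 0.1321, 0.0000.
spectral radius ρ = 0.5358; 0.5358 < 1, so it converges for any x₀.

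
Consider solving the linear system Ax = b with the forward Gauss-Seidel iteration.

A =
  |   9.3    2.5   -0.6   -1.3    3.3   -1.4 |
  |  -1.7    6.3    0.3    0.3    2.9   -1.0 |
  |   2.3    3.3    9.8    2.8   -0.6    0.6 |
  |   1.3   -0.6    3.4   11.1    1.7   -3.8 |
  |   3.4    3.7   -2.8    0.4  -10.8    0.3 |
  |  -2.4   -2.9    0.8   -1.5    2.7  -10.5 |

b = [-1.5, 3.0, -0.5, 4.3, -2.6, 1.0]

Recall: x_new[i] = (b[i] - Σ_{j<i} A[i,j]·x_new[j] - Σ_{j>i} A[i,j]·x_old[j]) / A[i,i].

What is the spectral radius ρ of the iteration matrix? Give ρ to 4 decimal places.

0.5879

Write A = D+L+U with D = diag(9.3, 6.3, 9.8, 11.1, -10.8, -10.5).
GS T = -(D+L)⁻¹U: row 0 first, T[0,5] = -(-1.4)/(9.3) = +0.1505; later rows by forward substitution.
  T[0,:] = [+0.0000  -0.2688  +0.0645  +0.1398  -0.3548  +0.1505]
  T[1,:] = [+0.0000  -0.0725  -0.0302  -0.0099  -0.5561  +0.1994]
  T[2,:] = [+0.0000  +0.0875  -0.0050  -0.3152  +0.3318  -0.1637]
  T[3,:] = [+0.0000  +0.0008  -0.0077  +0.0796  -0.2433  +0.3856]
  T[4,:] = [+0.0000  -0.1321  +0.0110  +0.1253  -0.3972  +0.2002]
  T[5,:] = [+0.0000  +0.0541  -0.0029  -0.0324  +0.1926  -0.1056]
|λ(T)| sorted: 0.5879, 0.0627, 0.0627, 0.0392, 0.0392, 0.0000.
ρ = 0.5879; 0.5879 < 1, so it converges for any x₀.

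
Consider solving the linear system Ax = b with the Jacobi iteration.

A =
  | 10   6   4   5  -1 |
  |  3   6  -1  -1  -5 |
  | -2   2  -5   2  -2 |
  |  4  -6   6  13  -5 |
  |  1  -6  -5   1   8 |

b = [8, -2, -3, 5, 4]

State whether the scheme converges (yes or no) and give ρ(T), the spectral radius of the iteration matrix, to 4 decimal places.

A = D + L + U where D = diag(10, 6, -5, 13, 8).
T_J = -D⁻¹(L+U): T[0,4] = -(-1)/(10) = +0.1000; T[0,0] = 0.
  T[0,:] = [+0.0000, -0.6000, -0.4000, -0.5000, +0.1000]
  T[1,:] = [-0.5000, +0.0000, +0.1667, +0.1667, +0.8333]
  T[2,:] = [-0.4000, +0.4000, +0.0000, +0.4000, -0.4000]
  T[3,:] = [-0.3077, +0.4615, -0.4615, +0.0000, +0.3846]
  T[4,:] = [-0.1250, +0.7500, +0.6250, -0.1250, +0.0000]
eigenvalue magnitudes: 1.2851, 0.8184, 0.6364, 0.6364, 0.5111.
ρ(T) = max|λ| = 1.2851; 1.2851 > 1: divergent.

no, ρ = 1.2851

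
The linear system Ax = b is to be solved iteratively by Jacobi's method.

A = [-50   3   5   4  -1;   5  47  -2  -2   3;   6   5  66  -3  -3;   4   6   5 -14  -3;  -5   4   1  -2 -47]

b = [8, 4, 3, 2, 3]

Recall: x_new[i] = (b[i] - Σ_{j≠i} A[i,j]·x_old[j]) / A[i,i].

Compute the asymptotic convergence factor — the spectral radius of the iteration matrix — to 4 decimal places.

Let D = diag(-50, 47, 66, -14, -47); L, U the strict triangles.
T_J = -D⁻¹(L+U): T[4,2] = -(1)/(-47) = +0.0213; T[4,4] = 0.
  T[0,:] = [+0.0000 +0.0600 +0.1000 +0.0800 -0.0200]
  T[1,:] = [-0.1064 +0.0000 +0.0426 +0.0426 -0.0638]
  T[2,:] = [-0.0909 -0.0758 +0.0000 +0.0455 +0.0455]
  T[3,:] = [+0.2857 +0.4286 +0.3571 +0.0000 -0.2143]
  T[4,:] = [-0.1064 +0.0851 +0.0213 -0.0426 +0.0000]
|λ(T)| sorted: 0.2498, 0.2108, 0.0948, 0.0948, 0.0440.
ρ = 0.2498; 0.2498 < 1 ⇒ converges.

0.2498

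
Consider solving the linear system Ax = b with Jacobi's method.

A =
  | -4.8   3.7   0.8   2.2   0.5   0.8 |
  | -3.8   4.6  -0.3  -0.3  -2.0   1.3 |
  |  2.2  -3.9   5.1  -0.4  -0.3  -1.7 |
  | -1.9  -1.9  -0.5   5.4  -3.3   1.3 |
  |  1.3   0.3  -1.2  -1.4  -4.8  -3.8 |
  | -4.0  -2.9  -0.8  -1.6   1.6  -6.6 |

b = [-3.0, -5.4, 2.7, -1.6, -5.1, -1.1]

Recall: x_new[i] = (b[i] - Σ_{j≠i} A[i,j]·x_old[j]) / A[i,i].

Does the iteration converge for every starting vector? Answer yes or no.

Split A = D + L + U, D = diag(-4.8, 4.6, 5.1, 5.4, -4.8, -6.6).
Jacobi: T = -D⁻¹(L+U), T[2,3] = -(-0.4)/(5.1) = +0.0784; T[2,2] = 0.
  T[0,:] = [+0.0000 +0.7708 +0.1667 +0.4583 +0.1042 +0.1667]
  T[1,:] = [+0.8261 +0.0000 +0.0652 +0.0652 +0.4348 -0.2826]
  T[2,:] = [-0.4314 +0.7647 +0.0000 +0.0784 +0.0588 +0.3333]
  T[3,:] = [+0.3519 +0.3519 +0.0926 +0.0000 +0.6111 -0.2407]
  T[4,:] = [+0.2708 +0.0625 -0.2500 -0.2917 +0.0000 -0.7917]
  T[5,:] = [-0.6061 -0.4394 -0.1212 -0.2424 +0.2424 +0.0000]
|roots of det(T-λI)|: 1.2792, 0.8116, 0.8116, 0.7907, 0.1389, 0.1389.
spectral radius ρ = 1.2792; 1.2792 > 1: divergent.

no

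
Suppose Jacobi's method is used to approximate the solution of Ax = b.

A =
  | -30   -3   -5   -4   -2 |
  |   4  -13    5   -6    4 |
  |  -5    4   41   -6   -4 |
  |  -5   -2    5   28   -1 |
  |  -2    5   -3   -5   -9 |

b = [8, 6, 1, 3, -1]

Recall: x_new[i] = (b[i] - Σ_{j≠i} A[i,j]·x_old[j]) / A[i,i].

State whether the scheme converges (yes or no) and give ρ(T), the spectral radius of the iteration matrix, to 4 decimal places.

A = D + L + U where D = diag(-30, -13, 41, 28, -9).
T_J = -D⁻¹(L+U): T[3,1] = -(-2)/(28) = +0.0714; T[3,3] = 0.
  T[0,:] = [+0.0000, -0.1000, -0.1667, -0.1333, -0.0667]
  T[1,:] = [+0.3077, +0.0000, +0.3846, -0.4615, +0.3077]
  T[2,:] = [+0.1220, -0.0976, +0.0000, +0.1463, +0.0976]
  T[3,:] = [+0.1786, +0.0714, -0.1786, +0.0000, +0.0357]
  T[4,:] = [-0.2222, +0.5556, -0.3333, -0.5556, +0.0000]
|λ(T)| sorted: 0.3596, 0.3030, 0.3030, 0.2870, 0.2870.
spectral radius ρ = 0.3596; 0.3596 < 1: convergent.

yes, ρ = 0.3596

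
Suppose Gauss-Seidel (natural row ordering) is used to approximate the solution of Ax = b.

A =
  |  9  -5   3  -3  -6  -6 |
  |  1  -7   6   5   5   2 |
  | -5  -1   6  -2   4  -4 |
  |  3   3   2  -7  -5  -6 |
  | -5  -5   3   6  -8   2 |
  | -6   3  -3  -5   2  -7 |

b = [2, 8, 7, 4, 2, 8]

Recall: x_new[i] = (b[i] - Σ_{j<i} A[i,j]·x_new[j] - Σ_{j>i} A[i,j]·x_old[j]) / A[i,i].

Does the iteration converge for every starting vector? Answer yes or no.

no

A = D + L + U where D = diag(9, -7, 6, -7, -8, -7).
Gauss-Seidel: T = -(D+L)⁻¹U, row 0 first, T[0,1] = -(-5)/(9) = +0.5556; later rows by forward substitution.
  T[0,:] = [+0.0000 +0.5556 -0.3333 +0.3333 +0.6667 +0.6667]
  T[1,:] = [+0.0000 +0.0794 +0.8095 +0.7619 +0.8095 +0.3810]
  T[2,:] = [+0.0000 +0.4762 -0.1429 +0.7381 +0.0238 +1.2857]
  T[3,:] = [+0.0000 +0.4082 +0.1633 +0.6803 -0.0748 -0.0408]
  T[4,:] = [+0.0000 +0.0879 -0.2287 +0.1025 -0.9698 +0.0468]
  T[5,:] = [+0.0000 -0.9127 +0.5119 -0.7321 -0.4583 -0.9167]
|roots of det(T-λI)|: 1.6381, 1.0287, 0.9341, 0.1942, 0.0795, 0.0000.
ρ = 1.6381; 1.6381 > 1 ⇒ diverges.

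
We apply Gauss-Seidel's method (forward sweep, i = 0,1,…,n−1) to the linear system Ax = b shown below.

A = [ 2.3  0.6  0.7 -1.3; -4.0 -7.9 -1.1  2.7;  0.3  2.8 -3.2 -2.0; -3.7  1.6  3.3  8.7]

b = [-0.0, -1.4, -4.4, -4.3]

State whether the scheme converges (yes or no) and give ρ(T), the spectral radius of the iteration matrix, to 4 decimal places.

Let D = diag(2.3, -7.9, -3.2, 8.7); L, U the strict triangles.
T_GS = -(D+L)⁻¹U: row 0 first, T[0,3] = -(-1.3)/(2.3) = +0.5652; later rows by forward substitution.
  T[0,:] = [+0.0000 -0.2609 -0.3043 +0.5652]
  T[1,:] = [+0.0000 +0.1321 +0.0149 +0.0556]
  T[2,:] = [+0.0000 +0.0911 -0.0155 -0.5234]
  T[3,:] = [+0.0000 -0.1698 -0.1263 +0.4287]
moduli |λ_i(T)| = 0.5299, 0.1429, 0.1275, 0.0000.
ρ(T) = max|λ| = 0.5299; 0.5299 < 1, so it converges for any x₀.

yes, ρ = 0.5299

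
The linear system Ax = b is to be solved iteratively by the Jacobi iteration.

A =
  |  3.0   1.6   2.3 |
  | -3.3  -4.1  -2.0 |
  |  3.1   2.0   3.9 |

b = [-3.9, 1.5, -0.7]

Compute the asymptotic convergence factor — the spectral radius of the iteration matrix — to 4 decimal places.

Diagonal D = diag(3, -4.1, 3.9); L, U strict lower/upper.
Jacobi: T = -D⁻¹(L+U), T[1,0] = -(-3.3)/(-4.1) = -0.8049; T[1,1] = 0.
  T[0,:] = [+0.0000  -0.5333  -0.7667]
  T[1,:] = [-0.8049  +0.0000  -0.4878]
  T[2,:] = [-0.7949  -0.5128  +0.0000]
|eigenvalues of T|: 1.3005, 0.7932, 0.5073.
ρ(T) = max|λ| = 1.3005; 1.3005 > 1, so it fails to converge.

1.3005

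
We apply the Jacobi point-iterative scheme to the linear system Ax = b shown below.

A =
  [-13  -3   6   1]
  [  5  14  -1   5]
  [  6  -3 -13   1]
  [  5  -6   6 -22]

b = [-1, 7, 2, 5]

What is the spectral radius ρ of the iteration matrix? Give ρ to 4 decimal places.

0.7388

Write A = D+L+U with D = diag(-13, 14, -13, -22).
Jacobi T = -D⁻¹(L+U): T[3,1] = -(-6)/(-22) = -0.2727; T[3,3] = 0.
  T[0,:] = [+0.0000, -0.2308, +0.4615, +0.0769]
  T[1,:] = [-0.3571, +0.0000, +0.0714, -0.3571]
  T[2,:] = [+0.4615, -0.2308, +0.0000, +0.0769]
  T[3,:] = [+0.2273, -0.2727, +0.2727, +0.0000]
|roots of det(T-λI)|: 0.7388, 0.4615, 0.2658, 0.0114.
ρ = 0.7388; 0.7388 < 1 ⇒ converges.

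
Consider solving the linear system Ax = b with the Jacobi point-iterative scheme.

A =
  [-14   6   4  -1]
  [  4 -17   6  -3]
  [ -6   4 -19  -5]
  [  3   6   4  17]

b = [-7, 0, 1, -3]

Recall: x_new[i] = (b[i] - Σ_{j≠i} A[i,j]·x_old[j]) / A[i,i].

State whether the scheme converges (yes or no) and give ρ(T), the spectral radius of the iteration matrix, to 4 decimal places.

yes, ρ = 0.5523

Let D = diag(-14, -17, -19, 17); L, U the strict triangles.
T_J = -D⁻¹(L+U): T[0,2] = -(4)/(-14) = +0.2857; T[0,0] = 0.
  T[0,:] = [+0.0000 +0.4286 +0.2857 -0.0714]
  T[1,:] = [+0.2353 +0.0000 +0.3529 -0.1765]
  T[2,:] = [-0.3158 +0.2105 +0.0000 -0.2632]
  T[3,:] = [-0.1765 -0.3529 -0.2353 +0.0000]
moduli |λ_i(T)| = 0.5523, 0.4144, 0.1617, 0.1617.
spectral radius ρ = 0.5523; 0.5523 < 1 ⇒ converges.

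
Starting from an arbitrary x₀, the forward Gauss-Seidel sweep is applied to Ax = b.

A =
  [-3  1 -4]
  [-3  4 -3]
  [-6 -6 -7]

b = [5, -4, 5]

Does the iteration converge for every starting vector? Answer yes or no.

A = D + L + U where D = diag(-3, 4, -7).
GS T = -(D+L)⁻¹U: row 0 first, T[0,2] = -(-4)/(-3) = -1.3333; later rows by forward substitution.
  T[0,:] = [+0.0000  +0.3333  -1.3333]
  T[1,:] = [+0.0000  +0.2500  -0.2500]
  T[2,:] = [+0.0000  -0.5000  +1.3571]
|eigenvalues of T|: 1.4604, 0.1467, 0.0000.
spectral radius ρ = 1.4604; 1.4604 > 1, so it fails to converge.

no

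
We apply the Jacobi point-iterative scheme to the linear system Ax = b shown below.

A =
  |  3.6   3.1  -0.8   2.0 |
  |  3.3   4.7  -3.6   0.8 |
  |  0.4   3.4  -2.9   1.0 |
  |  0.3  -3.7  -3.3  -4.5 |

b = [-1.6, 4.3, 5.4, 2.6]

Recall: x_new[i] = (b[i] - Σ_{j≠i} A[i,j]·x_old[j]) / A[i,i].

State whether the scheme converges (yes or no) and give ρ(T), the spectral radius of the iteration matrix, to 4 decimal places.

A = D + L + U where D = diag(3.6, 4.7, -2.9, -4.5).
Jacobi T = -D⁻¹(L+U): T[1,3] = -(0.8)/(4.7) = -0.1702; T[1,1] = 0.
  T[0,:] = [+0.0000, -0.8611, +0.2222, -0.5556]
  T[1,:] = [-0.7021, +0.0000, +0.7660, -0.1702]
  T[2,:] = [+0.1379, +1.1724, +0.0000, +0.3448]
  T[3,:] = [+0.0667, -0.8222, -0.7333, +0.0000]
|λ(T)| sorted: 1.3328, 0.7566, 0.7566, 0.1232.
spectral radius ρ = 1.3328; 1.3328 > 1 ⇒ diverges.

no, ρ = 1.3328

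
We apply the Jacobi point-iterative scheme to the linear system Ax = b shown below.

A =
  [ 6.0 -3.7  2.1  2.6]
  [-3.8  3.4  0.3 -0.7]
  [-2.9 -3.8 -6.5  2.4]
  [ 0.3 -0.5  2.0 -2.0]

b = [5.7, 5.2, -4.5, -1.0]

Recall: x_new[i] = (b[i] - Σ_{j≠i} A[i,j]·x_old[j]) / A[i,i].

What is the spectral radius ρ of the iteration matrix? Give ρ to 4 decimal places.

1.2388

Diagonal D = diag(6, 3.4, -6.5, -2); L, U strict lower/upper.
Jacobi: T = -D⁻¹(L+U), T[2,1] = -(-3.8)/(-6.5) = -0.5846; T[2,2] = 0.
  T[0,:] = [+0.0000 +0.6167 -0.3500 -0.4333]
  T[1,:] = [+1.1176 +0.0000 -0.0882 +0.2059]
  T[2,:] = [-0.4462 -0.5846 +0.0000 +0.3692]
  T[3,:] = [+0.1500 -0.2500 +1.0000 +0.0000]
moduli |λ_i(T)| = 1.2388, 0.7829, 0.3829, 0.0729.
spectral radius ρ = 1.2388; 1.2388 > 1, so it fails to converge.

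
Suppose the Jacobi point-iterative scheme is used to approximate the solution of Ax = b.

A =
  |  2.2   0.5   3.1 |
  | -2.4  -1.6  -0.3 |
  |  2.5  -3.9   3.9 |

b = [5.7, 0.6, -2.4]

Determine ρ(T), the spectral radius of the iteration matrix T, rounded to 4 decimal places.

Let D = diag(2.2, -1.6, 3.9); L, U the strict triangles.
Jacobi T = -D⁻¹(L+U): T[0,1] = -(0.5)/(2.2) = -0.2273; T[0,0] = 0.
  T[0,:] = [+0.0000  -0.2273  -1.4091]
  T[1,:] = [-1.5000  +0.0000  -0.1875]
  T[2,:] = [-0.6410  +1.0000  +0.0000]
eigenvalue magnitudes: 1.5500, 1.1602, 1.1602.
ρ(T) = max|λ| = 1.5500; 1.5500 > 1, so it fails to converge.

1.5500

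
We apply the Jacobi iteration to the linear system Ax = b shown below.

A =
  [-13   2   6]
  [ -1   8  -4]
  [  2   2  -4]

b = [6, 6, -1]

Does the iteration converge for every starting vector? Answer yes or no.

Diagonal D = diag(-13, 8, -4); L, U strict lower/upper.
Jacobi T = -D⁻¹(L+U): T[0,2] = -(6)/(-13) = +0.4615; T[0,0] = 0.
  T[0,:] = [+0.0000 +0.1538 +0.4615]
  T[1,:] = [+0.1250 +0.0000 +0.5000]
  T[2,:] = [+0.5000 +0.5000 +0.0000]
|roots of det(T-λI)|: 0.7667, 0.6266, 0.1401.
spectral radius ρ = 0.7667; 0.7667 < 1: convergent.

yes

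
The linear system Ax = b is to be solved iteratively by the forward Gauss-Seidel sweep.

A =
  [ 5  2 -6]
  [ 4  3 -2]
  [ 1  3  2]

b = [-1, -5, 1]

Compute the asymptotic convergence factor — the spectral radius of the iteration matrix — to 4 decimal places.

1.4268

Split A = D + L + U, D = diag(5, 3, 2).
GS T = -(D+L)⁻¹U: row 0 first, T[0,2] = -(-6)/(5) = +1.2000; later rows by forward substitution.
  T[0,:] = [+0.0000 -0.4000 +1.2000]
  T[1,:] = [+0.0000 +0.5333 -0.9333]
  T[2,:] = [+0.0000 -0.6000 +0.8000]
moduli |λ_i(T)| = 1.4268, 0.0935, 0.0000.
ρ = 1.4268; 1.4268 > 1 ⇒ diverges.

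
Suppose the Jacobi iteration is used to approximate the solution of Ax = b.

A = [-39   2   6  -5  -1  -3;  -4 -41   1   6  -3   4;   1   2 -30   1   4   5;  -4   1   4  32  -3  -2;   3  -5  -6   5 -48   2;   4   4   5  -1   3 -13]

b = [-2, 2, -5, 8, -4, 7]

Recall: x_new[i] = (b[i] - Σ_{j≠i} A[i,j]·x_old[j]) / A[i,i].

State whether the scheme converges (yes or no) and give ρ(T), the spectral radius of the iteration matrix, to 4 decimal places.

Diagonal D = diag(-39, -41, -30, 32, -48, -13); L, U strict lower/upper.
Jacobi T = -D⁻¹(L+U): T[2,3] = -(1)/(-30) = +0.0333; T[2,2] = 0.
  T[0,:] = [+0.0000  +0.0513  +0.1538  -0.1282  -0.0256  -0.0769]
  T[1,:] = [-0.0976  +0.0000  +0.0244  +0.1463  -0.0732  +0.0976]
  T[2,:] = [+0.0333  +0.0667  +0.0000  +0.0333  +0.1333  +0.1667]
  T[3,:] = [+0.1250  -0.0312  -0.1250  +0.0000  +0.0938  +0.0625]
  T[4,:] = [+0.0625  -0.1042  -0.1250  +0.1042  +0.0000  +0.0417]
  T[5,:] = [+0.3077  +0.3077  +0.3846  -0.0769  +0.2308  +0.0000]
|eigenvalues of T|: 0.3072, 0.1728, 0.1728, 0.1378, 0.1378, 0.0316.
ρ = 0.3072; 0.3072 < 1: convergent.

yes, ρ = 0.3072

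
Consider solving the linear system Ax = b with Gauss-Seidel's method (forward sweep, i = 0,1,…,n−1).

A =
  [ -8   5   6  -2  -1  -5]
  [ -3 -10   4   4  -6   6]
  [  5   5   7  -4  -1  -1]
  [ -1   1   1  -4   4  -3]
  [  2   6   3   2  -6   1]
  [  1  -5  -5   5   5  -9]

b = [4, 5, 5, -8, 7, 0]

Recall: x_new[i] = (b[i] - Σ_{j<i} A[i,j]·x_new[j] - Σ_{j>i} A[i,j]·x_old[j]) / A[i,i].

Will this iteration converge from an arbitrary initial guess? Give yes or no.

no

Diagonal D = diag(-8, -10, 7, -4, -6, -9); L, U strict lower/upper.
Gauss-Seidel: T = -(D+L)⁻¹U, row 0 first, T[0,2] = -(6)/(-8) = +0.7500; later rows by forward substitution.
  T[0,:] = [+0.0000 +0.6250 +0.7500 -0.2500 -0.1250 -0.6250]
  T[1,:] = [+0.0000 -0.1875 +0.1750 +0.4750 -0.5625 +0.7875]
  T[2,:] = [+0.0000 -0.3125 -0.6607 +0.4107 +0.6339 +0.0268]
  T[3,:] = [+0.0000 -0.2812 -0.3089 +0.2839 +1.0491 -0.3902]
  T[4,:] = [+0.0000 -0.2292 -0.0083 +0.6917 +0.0625 +0.6292]
  T[5,:] = [+0.0000 +0.0637 +0.1769 +0.0222 +0.5640 -0.3891]
|roots of det(T-λI)|: 1.2079, 0.9279, 0.5062, 0.0683, 0.0683, 0.0000.
spectral radius ρ = 1.2079; 1.2079 > 1 ⇒ diverges.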